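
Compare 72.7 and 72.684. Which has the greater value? 72.7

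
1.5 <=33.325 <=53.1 True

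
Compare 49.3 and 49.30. They are equal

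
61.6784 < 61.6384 False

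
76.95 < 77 True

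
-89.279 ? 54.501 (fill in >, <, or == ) <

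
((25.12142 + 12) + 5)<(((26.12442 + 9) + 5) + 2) True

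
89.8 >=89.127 True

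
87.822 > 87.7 True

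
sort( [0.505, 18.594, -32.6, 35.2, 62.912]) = [-32.6, 0.505, 18.594, 35.2, 62.912]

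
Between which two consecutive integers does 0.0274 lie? 0 and 1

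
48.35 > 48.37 False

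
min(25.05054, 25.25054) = 25.05054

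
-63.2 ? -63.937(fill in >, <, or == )>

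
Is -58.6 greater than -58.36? No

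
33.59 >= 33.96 False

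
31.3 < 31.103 False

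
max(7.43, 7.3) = 7.43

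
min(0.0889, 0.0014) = 0.0014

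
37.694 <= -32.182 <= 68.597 False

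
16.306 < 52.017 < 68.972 True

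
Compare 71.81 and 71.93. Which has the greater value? 71.93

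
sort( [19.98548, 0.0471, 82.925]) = [0.0471, 19.98548, 82.925]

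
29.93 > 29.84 True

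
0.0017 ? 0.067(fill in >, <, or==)<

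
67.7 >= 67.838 False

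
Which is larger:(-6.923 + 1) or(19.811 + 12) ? (19.811 + 12)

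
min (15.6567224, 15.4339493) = 15.4339493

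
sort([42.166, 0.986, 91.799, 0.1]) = [0.1, 0.986, 42.166, 91.799]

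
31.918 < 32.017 True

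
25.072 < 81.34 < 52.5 False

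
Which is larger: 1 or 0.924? 1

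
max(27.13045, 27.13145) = 27.13145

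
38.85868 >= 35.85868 True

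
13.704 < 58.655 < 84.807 True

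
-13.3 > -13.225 False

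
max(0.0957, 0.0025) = 0.0957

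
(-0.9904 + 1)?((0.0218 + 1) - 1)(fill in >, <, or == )<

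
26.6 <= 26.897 True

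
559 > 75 True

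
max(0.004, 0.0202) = 0.0202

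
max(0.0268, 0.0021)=0.0268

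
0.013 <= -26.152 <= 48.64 False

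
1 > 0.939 True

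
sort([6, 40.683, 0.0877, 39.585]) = [0.0877, 6, 39.585, 40.683]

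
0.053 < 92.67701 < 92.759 True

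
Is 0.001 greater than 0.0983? No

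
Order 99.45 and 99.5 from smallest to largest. 99.45, 99.5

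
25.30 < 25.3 False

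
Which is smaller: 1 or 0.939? 0.939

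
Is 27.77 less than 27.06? No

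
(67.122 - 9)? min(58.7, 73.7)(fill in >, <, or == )<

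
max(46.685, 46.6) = 46.685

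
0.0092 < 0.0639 True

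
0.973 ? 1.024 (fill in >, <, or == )<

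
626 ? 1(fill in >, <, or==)>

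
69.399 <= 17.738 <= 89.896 False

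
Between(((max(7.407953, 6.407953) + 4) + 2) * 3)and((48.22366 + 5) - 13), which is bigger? (((max(7.407953, 6.407953) + 4) + 2) * 3)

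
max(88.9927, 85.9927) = 88.9927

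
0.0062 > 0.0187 False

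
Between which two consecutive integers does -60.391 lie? -61 and -60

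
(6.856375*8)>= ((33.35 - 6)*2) True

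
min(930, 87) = 87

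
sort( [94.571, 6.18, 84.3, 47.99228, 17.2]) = [6.18, 17.2, 47.99228, 84.3, 94.571]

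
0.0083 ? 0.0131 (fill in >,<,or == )<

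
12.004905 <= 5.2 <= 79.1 False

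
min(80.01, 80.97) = 80.01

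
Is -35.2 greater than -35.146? No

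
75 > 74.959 True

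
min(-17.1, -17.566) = -17.566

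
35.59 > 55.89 False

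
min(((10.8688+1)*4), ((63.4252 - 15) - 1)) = 47.4252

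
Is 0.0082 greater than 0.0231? No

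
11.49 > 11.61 False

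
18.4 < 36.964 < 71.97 True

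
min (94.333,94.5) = 94.333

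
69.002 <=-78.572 False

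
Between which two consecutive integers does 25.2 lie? 25 and 26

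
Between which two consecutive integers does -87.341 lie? -88 and -87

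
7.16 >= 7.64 False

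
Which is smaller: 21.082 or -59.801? -59.801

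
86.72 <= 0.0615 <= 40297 False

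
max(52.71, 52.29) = 52.71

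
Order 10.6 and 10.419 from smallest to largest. 10.419, 10.6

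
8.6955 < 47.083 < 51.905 True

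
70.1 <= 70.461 True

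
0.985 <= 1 True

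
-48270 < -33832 True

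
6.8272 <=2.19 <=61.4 False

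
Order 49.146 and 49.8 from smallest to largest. 49.146, 49.8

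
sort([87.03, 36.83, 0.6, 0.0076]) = [0.0076, 0.6, 36.83, 87.03]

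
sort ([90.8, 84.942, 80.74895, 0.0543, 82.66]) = [0.0543, 80.74895, 82.66, 84.942, 90.8]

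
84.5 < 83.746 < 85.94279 False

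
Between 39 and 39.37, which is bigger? 39.37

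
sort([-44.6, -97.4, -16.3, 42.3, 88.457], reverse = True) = [88.457, 42.3, -16.3, -44.6, -97.4]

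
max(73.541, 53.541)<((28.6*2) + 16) False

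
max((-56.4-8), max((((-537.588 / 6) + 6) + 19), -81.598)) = -64.4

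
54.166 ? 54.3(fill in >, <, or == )<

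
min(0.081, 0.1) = 0.081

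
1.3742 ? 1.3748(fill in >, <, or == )<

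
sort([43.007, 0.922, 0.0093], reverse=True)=[43.007, 0.922, 0.0093]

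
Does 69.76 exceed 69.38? Yes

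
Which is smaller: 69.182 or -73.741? -73.741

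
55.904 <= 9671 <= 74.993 False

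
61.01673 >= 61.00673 True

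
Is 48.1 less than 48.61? Yes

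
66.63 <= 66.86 True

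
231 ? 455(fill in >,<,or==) <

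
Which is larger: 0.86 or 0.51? 0.86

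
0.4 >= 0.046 True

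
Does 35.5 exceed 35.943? No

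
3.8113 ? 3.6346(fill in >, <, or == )>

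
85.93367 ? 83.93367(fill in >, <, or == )>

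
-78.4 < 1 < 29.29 True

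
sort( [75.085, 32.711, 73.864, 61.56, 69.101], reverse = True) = [75.085, 73.864, 69.101, 61.56, 32.711]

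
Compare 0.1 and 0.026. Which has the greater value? 0.1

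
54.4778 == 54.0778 False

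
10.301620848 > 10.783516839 False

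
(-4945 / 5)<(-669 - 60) True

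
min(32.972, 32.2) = 32.2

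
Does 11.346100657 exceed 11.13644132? Yes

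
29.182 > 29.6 False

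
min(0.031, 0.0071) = 0.0071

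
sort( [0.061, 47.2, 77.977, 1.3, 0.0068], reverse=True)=[77.977, 47.2, 1.3, 0.061, 0.0068]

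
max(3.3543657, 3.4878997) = 3.4878997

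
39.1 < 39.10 False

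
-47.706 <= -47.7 True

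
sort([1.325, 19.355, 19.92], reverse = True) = [19.92, 19.355, 1.325]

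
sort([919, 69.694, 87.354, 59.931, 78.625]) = [59.931, 69.694, 78.625, 87.354, 919]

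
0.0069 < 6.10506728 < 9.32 True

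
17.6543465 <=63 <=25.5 False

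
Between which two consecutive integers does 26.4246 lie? 26 and 27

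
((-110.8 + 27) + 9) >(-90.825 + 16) True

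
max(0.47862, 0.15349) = 0.47862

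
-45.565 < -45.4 True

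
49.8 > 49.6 True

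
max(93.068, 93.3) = 93.3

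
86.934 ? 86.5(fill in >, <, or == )>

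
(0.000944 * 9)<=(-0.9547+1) True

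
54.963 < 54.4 False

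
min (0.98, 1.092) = 0.98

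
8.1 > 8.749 False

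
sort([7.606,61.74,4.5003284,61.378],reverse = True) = [61.74,61.378,7.606,4.5003284]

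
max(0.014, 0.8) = 0.8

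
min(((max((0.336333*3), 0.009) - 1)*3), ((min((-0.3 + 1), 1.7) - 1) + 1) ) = 0.026997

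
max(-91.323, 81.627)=81.627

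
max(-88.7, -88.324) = -88.324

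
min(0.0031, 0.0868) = 0.0031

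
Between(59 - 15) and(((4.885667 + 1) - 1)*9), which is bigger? (59 - 15)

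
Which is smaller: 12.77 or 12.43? 12.43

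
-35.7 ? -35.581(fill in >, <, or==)<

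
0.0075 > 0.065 False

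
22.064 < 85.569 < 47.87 False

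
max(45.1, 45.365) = 45.365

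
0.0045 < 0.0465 True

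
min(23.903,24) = 23.903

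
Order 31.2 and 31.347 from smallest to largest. 31.2, 31.347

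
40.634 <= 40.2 False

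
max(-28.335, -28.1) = -28.1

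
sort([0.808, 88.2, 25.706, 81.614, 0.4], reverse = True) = [88.2, 81.614, 25.706, 0.808, 0.4]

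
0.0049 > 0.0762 False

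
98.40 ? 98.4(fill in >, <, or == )==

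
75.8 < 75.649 False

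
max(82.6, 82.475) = 82.6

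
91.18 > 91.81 False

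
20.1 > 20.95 False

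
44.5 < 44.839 True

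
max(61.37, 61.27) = 61.37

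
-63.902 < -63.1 True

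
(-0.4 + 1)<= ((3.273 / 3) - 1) False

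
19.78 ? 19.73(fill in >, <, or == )>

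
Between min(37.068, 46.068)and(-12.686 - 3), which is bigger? min(37.068, 46.068)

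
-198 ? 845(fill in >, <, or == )<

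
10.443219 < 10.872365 True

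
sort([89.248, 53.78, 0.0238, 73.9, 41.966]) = [0.0238, 41.966, 53.78, 73.9, 89.248]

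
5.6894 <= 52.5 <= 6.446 False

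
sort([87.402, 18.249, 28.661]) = [18.249, 28.661, 87.402]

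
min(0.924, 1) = 0.924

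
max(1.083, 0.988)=1.083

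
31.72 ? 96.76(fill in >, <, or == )<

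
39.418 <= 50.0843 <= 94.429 True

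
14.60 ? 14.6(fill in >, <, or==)==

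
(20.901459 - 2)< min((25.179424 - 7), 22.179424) False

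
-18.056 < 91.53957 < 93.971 True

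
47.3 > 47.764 False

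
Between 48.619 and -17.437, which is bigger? 48.619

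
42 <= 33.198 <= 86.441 False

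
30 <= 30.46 True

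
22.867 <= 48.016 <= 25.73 False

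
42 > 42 False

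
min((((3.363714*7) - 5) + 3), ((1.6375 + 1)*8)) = 21.1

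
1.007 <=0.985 False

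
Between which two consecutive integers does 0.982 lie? 0 and 1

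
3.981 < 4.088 True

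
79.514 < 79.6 True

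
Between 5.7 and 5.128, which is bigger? 5.7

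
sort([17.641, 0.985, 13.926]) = [0.985, 13.926, 17.641]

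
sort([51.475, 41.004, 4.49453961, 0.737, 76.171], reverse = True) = [76.171, 51.475, 41.004, 4.49453961, 0.737]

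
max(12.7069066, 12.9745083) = 12.9745083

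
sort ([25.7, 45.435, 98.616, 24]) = [24, 25.7, 45.435, 98.616]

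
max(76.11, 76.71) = 76.71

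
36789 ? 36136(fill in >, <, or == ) >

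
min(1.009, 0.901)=0.901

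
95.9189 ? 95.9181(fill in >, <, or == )>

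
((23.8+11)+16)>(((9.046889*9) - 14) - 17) True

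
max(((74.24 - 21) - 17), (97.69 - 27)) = 70.69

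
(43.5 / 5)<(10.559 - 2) False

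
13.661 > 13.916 False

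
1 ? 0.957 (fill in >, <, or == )>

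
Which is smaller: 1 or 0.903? 0.903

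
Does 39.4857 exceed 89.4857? No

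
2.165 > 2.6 False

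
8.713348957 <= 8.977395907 True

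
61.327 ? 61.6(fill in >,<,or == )<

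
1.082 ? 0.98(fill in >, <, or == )>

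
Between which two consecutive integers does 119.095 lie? 119 and 120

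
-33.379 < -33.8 False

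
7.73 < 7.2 False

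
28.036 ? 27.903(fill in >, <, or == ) >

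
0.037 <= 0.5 True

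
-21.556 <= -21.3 True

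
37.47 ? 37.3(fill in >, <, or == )>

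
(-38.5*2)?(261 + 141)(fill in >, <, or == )<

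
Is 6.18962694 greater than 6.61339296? No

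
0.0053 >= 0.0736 False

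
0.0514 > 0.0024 True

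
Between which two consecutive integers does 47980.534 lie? 47980 and 47981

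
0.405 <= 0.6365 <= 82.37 True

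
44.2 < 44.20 False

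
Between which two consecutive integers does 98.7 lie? 98 and 99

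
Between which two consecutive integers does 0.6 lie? 0 and 1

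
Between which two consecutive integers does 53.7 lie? 53 and 54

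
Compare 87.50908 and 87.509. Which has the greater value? 87.50908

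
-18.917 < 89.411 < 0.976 False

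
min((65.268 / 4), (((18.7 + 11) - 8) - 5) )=16.317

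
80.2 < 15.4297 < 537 False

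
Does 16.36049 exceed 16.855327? No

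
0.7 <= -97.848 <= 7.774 False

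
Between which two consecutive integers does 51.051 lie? 51 and 52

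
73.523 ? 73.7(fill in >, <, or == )<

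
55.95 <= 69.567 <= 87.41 True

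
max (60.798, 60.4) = 60.798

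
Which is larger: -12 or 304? 304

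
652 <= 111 False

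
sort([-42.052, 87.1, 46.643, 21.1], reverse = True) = [87.1, 46.643, 21.1, -42.052]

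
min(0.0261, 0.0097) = 0.0097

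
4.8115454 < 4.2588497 False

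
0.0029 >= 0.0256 False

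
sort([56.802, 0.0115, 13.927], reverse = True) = [56.802, 13.927, 0.0115]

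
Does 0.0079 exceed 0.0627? No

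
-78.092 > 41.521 False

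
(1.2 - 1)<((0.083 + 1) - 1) False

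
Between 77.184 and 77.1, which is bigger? 77.184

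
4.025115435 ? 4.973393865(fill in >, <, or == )<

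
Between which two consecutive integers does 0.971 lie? 0 and 1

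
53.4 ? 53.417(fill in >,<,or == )<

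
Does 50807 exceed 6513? Yes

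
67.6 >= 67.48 True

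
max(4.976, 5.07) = 5.07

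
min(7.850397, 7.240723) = 7.240723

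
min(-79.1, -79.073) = -79.1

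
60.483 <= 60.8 True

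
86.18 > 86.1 True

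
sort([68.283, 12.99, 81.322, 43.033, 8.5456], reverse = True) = [81.322, 68.283, 43.033, 12.99, 8.5456]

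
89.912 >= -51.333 True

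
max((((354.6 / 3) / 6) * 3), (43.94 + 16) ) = 59.94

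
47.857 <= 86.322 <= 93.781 True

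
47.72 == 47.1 False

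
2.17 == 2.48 False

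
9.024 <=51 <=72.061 True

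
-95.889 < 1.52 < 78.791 True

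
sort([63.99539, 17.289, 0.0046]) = [0.0046, 17.289, 63.99539]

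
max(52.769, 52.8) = 52.8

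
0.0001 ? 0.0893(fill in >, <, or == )<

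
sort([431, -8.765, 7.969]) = [-8.765, 7.969, 431]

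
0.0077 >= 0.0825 False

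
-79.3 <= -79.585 False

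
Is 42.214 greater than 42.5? No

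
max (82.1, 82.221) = 82.221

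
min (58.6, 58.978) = 58.6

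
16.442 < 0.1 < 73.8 False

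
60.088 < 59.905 False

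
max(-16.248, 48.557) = 48.557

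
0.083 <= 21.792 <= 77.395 True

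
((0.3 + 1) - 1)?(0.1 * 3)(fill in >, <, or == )==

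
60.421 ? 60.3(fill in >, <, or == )>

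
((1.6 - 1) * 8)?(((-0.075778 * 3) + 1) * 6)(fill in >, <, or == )>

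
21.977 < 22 True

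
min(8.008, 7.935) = 7.935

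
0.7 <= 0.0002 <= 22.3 False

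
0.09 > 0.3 False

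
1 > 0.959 True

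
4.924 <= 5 True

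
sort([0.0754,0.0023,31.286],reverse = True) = [31.286,0.0754,0.0023]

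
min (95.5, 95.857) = 95.5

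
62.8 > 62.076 True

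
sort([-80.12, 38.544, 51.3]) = [-80.12, 38.544, 51.3]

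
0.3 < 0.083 False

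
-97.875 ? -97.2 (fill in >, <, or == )<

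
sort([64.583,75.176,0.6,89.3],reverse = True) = [89.3,75.176,64.583,0.6]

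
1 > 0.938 True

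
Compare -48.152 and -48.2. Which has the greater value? -48.152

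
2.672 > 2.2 True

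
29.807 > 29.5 True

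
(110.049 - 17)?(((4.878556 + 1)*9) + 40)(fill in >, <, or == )>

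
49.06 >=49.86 False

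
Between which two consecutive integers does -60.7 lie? -61 and -60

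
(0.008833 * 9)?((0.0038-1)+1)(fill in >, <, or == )>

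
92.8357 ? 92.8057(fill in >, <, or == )>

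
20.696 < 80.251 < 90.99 True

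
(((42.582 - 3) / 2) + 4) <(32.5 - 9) False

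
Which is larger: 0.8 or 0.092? 0.8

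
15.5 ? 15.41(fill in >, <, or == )>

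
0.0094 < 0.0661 True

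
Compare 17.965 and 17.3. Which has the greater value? 17.965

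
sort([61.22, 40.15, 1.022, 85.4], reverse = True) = [85.4, 61.22, 40.15, 1.022]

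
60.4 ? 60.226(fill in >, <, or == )>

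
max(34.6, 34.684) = 34.684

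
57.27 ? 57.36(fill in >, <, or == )<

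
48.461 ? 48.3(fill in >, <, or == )>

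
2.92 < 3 True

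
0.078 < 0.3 True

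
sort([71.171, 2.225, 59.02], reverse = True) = [71.171, 59.02, 2.225]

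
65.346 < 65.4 True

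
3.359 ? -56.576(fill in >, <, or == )>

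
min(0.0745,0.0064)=0.0064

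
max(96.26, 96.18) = 96.26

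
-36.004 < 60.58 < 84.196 True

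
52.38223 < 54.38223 True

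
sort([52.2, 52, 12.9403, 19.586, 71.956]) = [12.9403, 19.586, 52, 52.2, 71.956]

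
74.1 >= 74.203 False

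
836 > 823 True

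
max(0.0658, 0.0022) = 0.0658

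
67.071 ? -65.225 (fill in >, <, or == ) >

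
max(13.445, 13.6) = 13.6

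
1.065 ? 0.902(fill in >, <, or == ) >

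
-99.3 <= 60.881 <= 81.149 True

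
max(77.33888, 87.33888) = 87.33888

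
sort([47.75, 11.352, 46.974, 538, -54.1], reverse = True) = [538, 47.75, 46.974, 11.352, -54.1]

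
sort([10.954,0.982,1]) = [0.982,1,10.954]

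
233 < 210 False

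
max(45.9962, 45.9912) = 45.9962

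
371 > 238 True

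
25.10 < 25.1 False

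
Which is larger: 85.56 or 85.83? 85.83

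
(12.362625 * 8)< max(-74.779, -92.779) False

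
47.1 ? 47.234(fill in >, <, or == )<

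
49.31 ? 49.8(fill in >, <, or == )<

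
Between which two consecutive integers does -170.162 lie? -171 and -170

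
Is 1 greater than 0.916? Yes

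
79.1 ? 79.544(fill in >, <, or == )<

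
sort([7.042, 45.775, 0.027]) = [0.027, 7.042, 45.775]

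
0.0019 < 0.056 True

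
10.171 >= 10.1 True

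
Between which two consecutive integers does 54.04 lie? 54 and 55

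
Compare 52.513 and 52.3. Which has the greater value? 52.513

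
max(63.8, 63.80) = 63.80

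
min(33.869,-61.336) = -61.336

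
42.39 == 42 False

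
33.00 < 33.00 False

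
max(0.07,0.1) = 0.1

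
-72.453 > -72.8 True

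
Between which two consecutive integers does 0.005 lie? 0 and 1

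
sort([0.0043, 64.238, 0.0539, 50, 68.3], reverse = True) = [68.3, 64.238, 50, 0.0539, 0.0043]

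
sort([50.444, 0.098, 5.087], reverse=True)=[50.444, 5.087, 0.098]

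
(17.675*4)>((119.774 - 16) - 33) False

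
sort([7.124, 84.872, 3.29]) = [3.29, 7.124, 84.872]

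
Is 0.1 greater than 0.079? Yes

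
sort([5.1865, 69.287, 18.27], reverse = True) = [69.287, 18.27, 5.1865]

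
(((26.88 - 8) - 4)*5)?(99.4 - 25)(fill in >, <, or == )==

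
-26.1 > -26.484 True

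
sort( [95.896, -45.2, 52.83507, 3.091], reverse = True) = [95.896, 52.83507, 3.091, -45.2]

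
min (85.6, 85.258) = 85.258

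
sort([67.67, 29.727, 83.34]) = [29.727, 67.67, 83.34]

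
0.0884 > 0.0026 True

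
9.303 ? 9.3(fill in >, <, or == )>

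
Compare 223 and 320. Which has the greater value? 320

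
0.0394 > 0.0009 True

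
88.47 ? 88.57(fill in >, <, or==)<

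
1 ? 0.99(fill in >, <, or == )>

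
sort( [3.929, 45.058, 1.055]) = [1.055, 3.929, 45.058]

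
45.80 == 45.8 True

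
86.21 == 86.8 False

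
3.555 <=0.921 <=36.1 False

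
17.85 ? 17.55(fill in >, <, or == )>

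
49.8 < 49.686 False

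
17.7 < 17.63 False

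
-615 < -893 False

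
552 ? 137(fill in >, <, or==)>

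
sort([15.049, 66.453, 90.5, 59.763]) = [15.049, 59.763, 66.453, 90.5]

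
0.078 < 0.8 True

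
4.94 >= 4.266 True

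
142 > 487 False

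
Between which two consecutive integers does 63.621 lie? 63 and 64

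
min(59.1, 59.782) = 59.1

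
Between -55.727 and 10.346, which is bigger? 10.346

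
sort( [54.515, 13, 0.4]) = [0.4, 13, 54.515]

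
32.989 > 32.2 True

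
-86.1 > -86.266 True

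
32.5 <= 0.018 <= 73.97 False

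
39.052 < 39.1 True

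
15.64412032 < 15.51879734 False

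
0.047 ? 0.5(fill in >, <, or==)<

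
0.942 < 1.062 True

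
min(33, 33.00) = 33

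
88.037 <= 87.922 False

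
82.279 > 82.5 False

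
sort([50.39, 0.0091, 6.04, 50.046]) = [0.0091, 6.04, 50.046, 50.39]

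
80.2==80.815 False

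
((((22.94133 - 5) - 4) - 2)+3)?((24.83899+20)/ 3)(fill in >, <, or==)<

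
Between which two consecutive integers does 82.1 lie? 82 and 83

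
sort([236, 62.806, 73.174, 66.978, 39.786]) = [39.786, 62.806, 66.978, 73.174, 236]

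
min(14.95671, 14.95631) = 14.95631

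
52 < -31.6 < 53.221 False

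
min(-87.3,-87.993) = -87.993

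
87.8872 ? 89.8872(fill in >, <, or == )<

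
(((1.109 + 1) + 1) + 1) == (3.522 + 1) False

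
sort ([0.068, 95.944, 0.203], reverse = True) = [95.944, 0.203, 0.068]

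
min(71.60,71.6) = 71.60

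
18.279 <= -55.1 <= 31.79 False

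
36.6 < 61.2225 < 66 True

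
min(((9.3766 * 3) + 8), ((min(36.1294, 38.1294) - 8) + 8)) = 36.1294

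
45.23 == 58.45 False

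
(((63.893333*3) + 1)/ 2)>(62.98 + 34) False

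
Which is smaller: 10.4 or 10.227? 10.227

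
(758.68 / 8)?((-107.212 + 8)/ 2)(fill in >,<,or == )>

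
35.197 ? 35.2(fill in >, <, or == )<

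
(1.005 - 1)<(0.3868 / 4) True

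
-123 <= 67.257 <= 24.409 False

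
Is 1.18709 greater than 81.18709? No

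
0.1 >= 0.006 True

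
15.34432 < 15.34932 True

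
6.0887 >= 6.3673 False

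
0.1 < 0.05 False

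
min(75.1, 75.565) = 75.1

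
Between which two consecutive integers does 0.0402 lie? 0 and 1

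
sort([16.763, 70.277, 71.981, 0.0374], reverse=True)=[71.981, 70.277, 16.763, 0.0374]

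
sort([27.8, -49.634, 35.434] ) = [-49.634, 27.8, 35.434]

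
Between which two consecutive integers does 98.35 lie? 98 and 99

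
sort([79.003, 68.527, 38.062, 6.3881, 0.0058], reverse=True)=[79.003, 68.527, 38.062, 6.3881, 0.0058]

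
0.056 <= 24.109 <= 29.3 True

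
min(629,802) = 629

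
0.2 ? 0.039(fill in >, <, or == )>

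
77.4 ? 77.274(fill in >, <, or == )>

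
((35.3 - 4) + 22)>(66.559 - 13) False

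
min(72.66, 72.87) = 72.66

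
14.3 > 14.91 False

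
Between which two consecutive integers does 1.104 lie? 1 and 2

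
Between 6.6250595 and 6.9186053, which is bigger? 6.9186053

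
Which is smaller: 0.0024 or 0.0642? 0.0024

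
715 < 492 False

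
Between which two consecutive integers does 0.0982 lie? 0 and 1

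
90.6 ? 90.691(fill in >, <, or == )<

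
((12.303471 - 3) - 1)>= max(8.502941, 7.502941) False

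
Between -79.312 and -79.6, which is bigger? -79.312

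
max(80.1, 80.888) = 80.888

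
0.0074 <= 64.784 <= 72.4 True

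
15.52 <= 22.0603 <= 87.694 True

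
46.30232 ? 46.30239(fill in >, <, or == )<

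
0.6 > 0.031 True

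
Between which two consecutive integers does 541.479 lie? 541 and 542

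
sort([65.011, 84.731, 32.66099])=[32.66099, 65.011, 84.731]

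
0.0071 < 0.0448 True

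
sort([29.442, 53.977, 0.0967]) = [0.0967, 29.442, 53.977]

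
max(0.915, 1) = 1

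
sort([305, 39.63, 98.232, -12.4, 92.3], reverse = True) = [305, 98.232, 92.3, 39.63, -12.4]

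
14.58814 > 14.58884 False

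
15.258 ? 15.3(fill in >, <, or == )<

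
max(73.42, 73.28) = 73.42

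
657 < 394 False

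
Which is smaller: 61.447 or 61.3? 61.3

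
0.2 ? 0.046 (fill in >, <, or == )>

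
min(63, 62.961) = 62.961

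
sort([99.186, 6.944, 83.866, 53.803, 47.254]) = [6.944, 47.254, 53.803, 83.866, 99.186]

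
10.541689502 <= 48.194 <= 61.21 True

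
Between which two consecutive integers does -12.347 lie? -13 and -12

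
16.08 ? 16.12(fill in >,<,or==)<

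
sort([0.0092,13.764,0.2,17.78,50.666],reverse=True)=[50.666,17.78,13.764,0.2,0.0092]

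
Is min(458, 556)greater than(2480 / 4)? No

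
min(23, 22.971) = 22.971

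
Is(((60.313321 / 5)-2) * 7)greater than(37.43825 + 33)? Yes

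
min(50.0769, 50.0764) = 50.0764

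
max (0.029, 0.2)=0.2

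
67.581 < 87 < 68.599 False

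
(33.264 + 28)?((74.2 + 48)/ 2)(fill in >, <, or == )>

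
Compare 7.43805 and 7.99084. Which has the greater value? 7.99084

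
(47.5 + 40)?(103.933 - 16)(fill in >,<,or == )<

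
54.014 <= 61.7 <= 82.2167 True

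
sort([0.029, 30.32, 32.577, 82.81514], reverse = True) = [82.81514, 32.577, 30.32, 0.029]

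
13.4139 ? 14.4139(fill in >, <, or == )<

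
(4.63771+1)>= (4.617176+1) True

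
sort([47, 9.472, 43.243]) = [9.472, 43.243, 47]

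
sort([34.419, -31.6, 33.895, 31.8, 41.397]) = [-31.6, 31.8, 33.895, 34.419, 41.397]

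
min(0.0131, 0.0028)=0.0028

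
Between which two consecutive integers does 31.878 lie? 31 and 32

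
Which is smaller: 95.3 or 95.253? 95.253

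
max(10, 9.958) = 10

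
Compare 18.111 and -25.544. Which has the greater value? 18.111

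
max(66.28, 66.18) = 66.28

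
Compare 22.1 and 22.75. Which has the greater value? 22.75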